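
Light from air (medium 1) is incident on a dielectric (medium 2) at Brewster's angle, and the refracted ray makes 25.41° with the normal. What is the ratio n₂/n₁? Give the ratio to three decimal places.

At Brewster incidence θ_B = 90° − θ_t = 90° − 25.41° = 64.59°.
tan θ_B = n₂/n₁, so n₂/n₁ = tan 64.59° = 2.105.

n₂/n₁ ≈ 2.105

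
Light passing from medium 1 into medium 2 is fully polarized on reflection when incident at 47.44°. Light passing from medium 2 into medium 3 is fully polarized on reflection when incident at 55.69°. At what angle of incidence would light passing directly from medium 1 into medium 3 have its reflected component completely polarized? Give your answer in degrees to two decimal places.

tan θ_B(1→2) = n₂/n₁ = tan 47.44° = 1.0890.
tan θ_B(2→3) = n₃/n₂ = tan 55.69° = 1.4654.
Multiplying, n₃/n₁ = 1.0890 × 1.4654 = 1.5958, and θ_B(1→3) = arctan 1.5958 = 57.93°.

θ_B ≈ 57.93°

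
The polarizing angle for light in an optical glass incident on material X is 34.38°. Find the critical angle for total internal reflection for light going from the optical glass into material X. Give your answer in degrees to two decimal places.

θ_c ≈ 43.17°

tan θ_B = n₂/n₁ = tan 34.38° = 0.6842.
Total internal reflection: sin θ_c = n₂/n₁ = 0.6842.
θ_c = arcsin(0.6842) = 43.17°.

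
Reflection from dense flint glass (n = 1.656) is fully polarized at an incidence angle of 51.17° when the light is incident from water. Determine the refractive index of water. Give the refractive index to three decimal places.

Brewster's law: tan θ_B = n₂/n₁ (light incident in water, refracted into dense flint glass).
n₁ = n₂ / tan θ_B = 1.656 / tan 51.17° = 1.333.

n ≈ 1.333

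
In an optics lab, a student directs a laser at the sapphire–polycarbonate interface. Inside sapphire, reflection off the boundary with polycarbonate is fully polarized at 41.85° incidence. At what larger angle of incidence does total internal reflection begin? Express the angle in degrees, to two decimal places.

θ_c ≈ 63.60°

From Brewster, n₂/n₁ = tan θ_B = tan 41.85° = 0.8957.
Then sin θ_c = n₂/n₁ = 0.8957, so θ_c = arcsin 0.8957 = 63.60°.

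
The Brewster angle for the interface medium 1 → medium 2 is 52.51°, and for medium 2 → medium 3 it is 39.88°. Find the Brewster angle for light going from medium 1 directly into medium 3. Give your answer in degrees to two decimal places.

θ_B ≈ 47.45°

n₂/n₁ = tan 52.51° = 1.3037 and n₃/n₂ = tan 39.88° = 0.8355.
Multiplying, n₃/n₁ = 1.3037 × 0.8355 = 1.0893, and θ_B(1→3) = arctan 1.0893 = 47.45°.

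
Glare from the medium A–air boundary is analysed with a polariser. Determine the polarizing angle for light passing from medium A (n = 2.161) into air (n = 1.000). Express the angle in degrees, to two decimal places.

The reflected p-component vanishes when tan θ_B = n₂/n₁.
Brewster's condition: tan θ_B = n₂/n₁ = 1.000/2.161 = 0.4627.
θ_B = arctan(0.4627) = 24.83°.

θ_B ≈ 24.83°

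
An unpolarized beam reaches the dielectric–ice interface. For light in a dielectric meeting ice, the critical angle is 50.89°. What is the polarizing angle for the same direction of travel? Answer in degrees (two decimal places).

n₂/n₁ = sin θ_c = sin 50.89° = 0.7759.
tan θ_B equals the same ratio, so θ_B = arctan(0.7759) = 37.81°.

θ_B ≈ 37.81°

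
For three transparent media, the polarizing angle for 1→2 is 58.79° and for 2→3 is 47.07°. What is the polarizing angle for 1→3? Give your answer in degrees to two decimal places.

Each Brewster angle gives a ratio: n₂/n₁ = tan 58.79° = 1.6505, n₃/n₂ = tan 47.07° = 1.0750.
So n₃/n₁ = (n₂/n₁)(n₃/n₂) = 1.6505 × 1.0750 = 1.7743.
θ_B(1→3) = arctan(1.7743) = 60.59°.

θ_B ≈ 60.59°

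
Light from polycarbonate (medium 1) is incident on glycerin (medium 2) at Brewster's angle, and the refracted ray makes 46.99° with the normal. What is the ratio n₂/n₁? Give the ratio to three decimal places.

At Brewster incidence θ_B = 90° − θ_t = 90° − 46.99° = 43.01°.
tan θ_B = n₂/n₁, so n₂/n₁ = tan 43.01° = 0.933.

n₂/n₁ ≈ 0.933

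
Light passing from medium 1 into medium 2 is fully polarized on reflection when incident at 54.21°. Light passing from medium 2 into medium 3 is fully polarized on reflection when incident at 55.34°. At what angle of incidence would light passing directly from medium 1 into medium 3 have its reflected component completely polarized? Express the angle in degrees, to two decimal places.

θ_B ≈ 63.51°

Each Brewster angle gives a ratio: n₂/n₁ = tan 54.21° = 1.3870, n₃/n₂ = tan 55.34° = 1.4463.
So n₃/n₁ = (n₂/n₁)(n₃/n₂) = 1.3870 × 1.4463 = 2.0061.
θ_B(1→3) = arctan(2.0061) = 63.51°.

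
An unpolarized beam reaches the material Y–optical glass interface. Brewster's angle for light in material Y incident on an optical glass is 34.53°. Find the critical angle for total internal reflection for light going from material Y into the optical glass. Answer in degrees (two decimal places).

θ_c ≈ 43.48°

tan θ_B = n₂/n₁ = tan 34.53° = 0.6881.
Total internal reflection: sin θ_c = n₂/n₁ = 0.6881.
θ_c = arcsin(0.6881) = 43.48°.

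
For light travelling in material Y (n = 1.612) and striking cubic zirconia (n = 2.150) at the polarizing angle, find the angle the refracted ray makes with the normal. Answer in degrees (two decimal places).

First find Brewster's angle: tan θ_B = 2.150/1.612 = 1.3337, giving θ_B = 53.14°.
The refracted ray is perpendicular to the reflected ray, so θ_t = 90° − θ_B = 36.86°.

θ_t ≈ 36.86°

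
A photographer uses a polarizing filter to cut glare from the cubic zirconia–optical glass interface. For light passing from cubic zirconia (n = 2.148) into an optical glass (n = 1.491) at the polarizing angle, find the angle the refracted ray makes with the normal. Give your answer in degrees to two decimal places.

First find Brewster's angle: tan θ_B = 1.491/2.148 = 0.6941, giving θ_B = 34.77°.
At Brewster's angle the reflected and refracted rays are perpendicular, so θ_t = 90° − θ_B = 90° − 34.77° = 55.23°.

θ_t ≈ 55.23°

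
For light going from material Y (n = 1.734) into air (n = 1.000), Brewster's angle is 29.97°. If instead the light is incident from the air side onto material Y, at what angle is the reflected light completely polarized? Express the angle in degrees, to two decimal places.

Reversing the direction swaps n₁ and n₂, so tan θ_B' = 1/tan θ_B and θ_B' = 90° − θ_B.
Hence θ_B' = 90° − 29.97° = 60.03°.

θ_B' ≈ 60.03°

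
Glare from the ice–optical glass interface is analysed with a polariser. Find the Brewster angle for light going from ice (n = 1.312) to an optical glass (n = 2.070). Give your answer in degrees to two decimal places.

θ_B ≈ 57.63°

The reflected p-component vanishes when tan θ_B = n₂/n₁.
Brewster's condition: tan θ_B = n₂/n₁ = 2.070/1.312 = 1.5777. Taking the arctangent, θ_B = 57.63°.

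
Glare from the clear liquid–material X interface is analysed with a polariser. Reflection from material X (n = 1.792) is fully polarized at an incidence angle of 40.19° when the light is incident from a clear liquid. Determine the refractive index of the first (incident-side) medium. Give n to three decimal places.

Full polarization of the reflected beam means tan θ_B = n₂/n₁, where n₁ is the incident medium (a clear liquid).
n₁ = n₂ / tan θ_B = 1.792 / tan 40.19° = 2.121.

n ≈ 2.121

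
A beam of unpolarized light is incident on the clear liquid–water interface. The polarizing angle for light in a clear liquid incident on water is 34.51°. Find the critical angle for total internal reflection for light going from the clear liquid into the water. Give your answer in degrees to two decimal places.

θ_c ≈ 43.44°

From Brewster, n₂/n₁ = tan θ_B = tan 34.51° = 0.6875.
Then sin θ_c = n₂/n₁ = 0.6875, so θ_c = arcsin 0.6875 = 43.44°.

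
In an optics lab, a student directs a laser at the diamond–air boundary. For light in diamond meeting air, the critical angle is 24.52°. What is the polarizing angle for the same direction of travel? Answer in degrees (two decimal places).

sin θ_c = n₂/n₁, so n₂/n₁ = sin 24.52° = 0.4150.
Brewster: tan θ_B = n₂/n₁ = 0.4150.
θ_B = arctan(0.4150) = 22.54°.

θ_B ≈ 22.54°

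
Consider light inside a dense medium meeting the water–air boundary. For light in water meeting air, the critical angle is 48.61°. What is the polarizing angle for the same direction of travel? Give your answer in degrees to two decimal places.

θ_B ≈ 36.88°

n₂/n₁ = sin θ_c = sin 48.61° = 0.7502.
tan θ_B equals the same ratio, so θ_B = arctan(0.7502) = 36.88°.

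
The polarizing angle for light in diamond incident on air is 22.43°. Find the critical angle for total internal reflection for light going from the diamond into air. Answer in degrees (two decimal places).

From Brewster, n₂/n₁ = tan θ_B = tan 22.43° = 0.4128.
Then sin θ_c = n₂/n₁ = 0.4128, so θ_c = arcsin 0.4128 = 24.38°.

θ_c ≈ 24.38°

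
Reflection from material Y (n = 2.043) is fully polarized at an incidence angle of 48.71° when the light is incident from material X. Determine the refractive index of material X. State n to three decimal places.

Full polarization of the reflected beam means tan θ_B = n₂/n₁, where n₁ is the incident medium (material X).
n₁ = n₂ / tan θ_B = 2.043 / tan 48.71° = 1.794.

n ≈ 1.794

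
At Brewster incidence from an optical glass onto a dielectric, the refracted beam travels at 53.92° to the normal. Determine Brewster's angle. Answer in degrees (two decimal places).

θ_B ≈ 36.08°

At Brewster's angle the reflected and refracted rays are perpendicular, so θ_B + θ_t = 90°.
θ_B = 90° − 53.92° = 36.08°.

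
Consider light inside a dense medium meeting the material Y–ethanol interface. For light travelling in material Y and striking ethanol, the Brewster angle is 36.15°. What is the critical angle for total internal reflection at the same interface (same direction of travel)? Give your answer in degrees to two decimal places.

n₂/n₁ = tan 36.15° = 0.7306; the critical angle satisfies sin θ_c = n₂/n₁.
θ_c = arcsin(0.7306) = 46.93°.

θ_c ≈ 46.93°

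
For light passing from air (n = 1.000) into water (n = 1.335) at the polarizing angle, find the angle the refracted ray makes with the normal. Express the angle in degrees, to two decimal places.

tan θ_B = n₂/n₁ = 1.335/1.000 = 1.3350, so θ_B = 53.16°.
At Brewster's angle the reflected and refracted rays are perpendicular, so θ_t = 90° − θ_B = 90° − 53.16° = 36.84°.

θ_t ≈ 36.84°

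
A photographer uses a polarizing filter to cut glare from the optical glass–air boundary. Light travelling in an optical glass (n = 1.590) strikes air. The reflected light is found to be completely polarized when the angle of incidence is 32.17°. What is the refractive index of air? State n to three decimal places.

Brewster's law: tan θ_B = n₂/n₁ (light incident in an optical glass, refracted into air).
n₂ = n₁ tan θ_B = 1.590 × tan 32.17° = 1.000.

n ≈ 1.000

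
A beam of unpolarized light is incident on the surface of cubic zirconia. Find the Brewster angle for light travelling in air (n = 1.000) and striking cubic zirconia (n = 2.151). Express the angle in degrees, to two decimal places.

At Brewster's angle the reflected and refracted rays are perpendicular, which with Snell's law gives tan θ_B = n₂/n₁.
Brewster's condition: tan θ_B = n₂/n₁ = 2.151/1.000 = 2.1510.
θ_B = arctan(2.1510) = 65.07°.

θ_B ≈ 65.07°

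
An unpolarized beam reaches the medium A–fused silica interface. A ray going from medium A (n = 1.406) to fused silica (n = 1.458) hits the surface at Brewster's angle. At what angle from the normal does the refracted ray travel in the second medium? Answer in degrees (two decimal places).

θ_B = arctan(n₂/n₁) = arctan(1.458/1.406) = 46.04°.
Since θ_B + θ_t = 90° at Brewster incidence, θ_t = 90° − 46.04° = 43.96°.

θ_t ≈ 43.96°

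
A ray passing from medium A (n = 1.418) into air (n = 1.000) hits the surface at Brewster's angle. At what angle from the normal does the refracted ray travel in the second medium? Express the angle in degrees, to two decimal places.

θ_t ≈ 54.81°

tan θ_B = n₂/n₁ = 1.000/1.418 = 0.7052, so θ_B = 35.19°.
Since θ_B + θ_t = 90° at Brewster incidence, θ_t = 90° − 35.19° = 54.81°.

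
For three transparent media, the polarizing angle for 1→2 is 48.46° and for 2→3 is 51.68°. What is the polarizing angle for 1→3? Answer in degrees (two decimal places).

θ_B ≈ 55.00°

Each Brewster angle gives a ratio: n₂/n₁ = tan 48.46° = 1.1287, n₃/n₂ = tan 51.68° = 1.2653.
n₃/n₁ = 1.4282. Then tan θ_B(1→3) = n₃/n₁, so θ_B(1→3) = arctan(1.4282) = 55.00°.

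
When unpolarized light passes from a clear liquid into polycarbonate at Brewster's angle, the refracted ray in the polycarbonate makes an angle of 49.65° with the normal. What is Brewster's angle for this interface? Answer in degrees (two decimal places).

θ_B ≈ 40.35°

Brewster's condition makes the reflected and refracted beams perpendicular: θ_B + θ_t = 90°.
θ_B = 90° − 49.65° = 40.35°.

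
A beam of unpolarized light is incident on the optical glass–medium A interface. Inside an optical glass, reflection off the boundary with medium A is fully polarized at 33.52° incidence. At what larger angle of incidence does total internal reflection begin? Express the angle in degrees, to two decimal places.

θ_c ≈ 41.48°

From Brewster, n₂/n₁ = tan θ_B = tan 33.52° = 0.6624.
Then sin θ_c = n₂/n₁ = 0.6624, so θ_c = arcsin 0.6624 = 41.48°.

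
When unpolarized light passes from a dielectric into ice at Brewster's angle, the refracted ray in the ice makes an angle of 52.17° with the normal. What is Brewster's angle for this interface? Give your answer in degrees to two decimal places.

θ_B ≈ 37.83°

Brewster's condition makes the reflected and refracted beams perpendicular: θ_B + θ_t = 90°.
θ_B = 90° − 52.17° = 37.83°.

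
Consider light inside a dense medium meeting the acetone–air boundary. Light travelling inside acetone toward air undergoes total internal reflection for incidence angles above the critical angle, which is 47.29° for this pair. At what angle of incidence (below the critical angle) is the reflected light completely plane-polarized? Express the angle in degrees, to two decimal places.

θ_B ≈ 36.31°

sin θ_c = n₂/n₁, so n₂/n₁ = sin 47.29° = 0.7348.
Brewster: tan θ_B = n₂/n₁ = 0.7348.
θ_B = arctan(0.7348) = 36.31°.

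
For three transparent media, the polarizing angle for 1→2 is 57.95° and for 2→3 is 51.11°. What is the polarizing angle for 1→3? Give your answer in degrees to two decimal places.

tan θ_B(1→2) = n₂/n₁ = tan 57.95° = 1.5972.
tan θ_B(2→3) = n₃/n₂ = tan 51.11° = 1.2398.
So n₃/n₁ = (n₂/n₁)(n₃/n₂) = 1.5972 × 1.2398 = 1.9802.
θ_B(1→3) = arctan(1.9802) = 63.21°.

θ_B ≈ 63.21°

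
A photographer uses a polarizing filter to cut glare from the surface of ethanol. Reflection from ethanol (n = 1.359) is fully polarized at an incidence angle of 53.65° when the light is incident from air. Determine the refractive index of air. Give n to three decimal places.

n ≈ 1.000

Brewster's law: tan θ_B = n₂/n₁ (light incident in air, refracted into ethanol).
n₁ = n₂ / tan θ_B = 1.359 / tan 53.65° = 1.000.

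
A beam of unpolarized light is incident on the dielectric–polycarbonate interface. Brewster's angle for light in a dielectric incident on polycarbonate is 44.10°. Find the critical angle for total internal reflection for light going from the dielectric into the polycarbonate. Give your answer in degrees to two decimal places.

θ_c ≈ 75.71°

n₂/n₁ = tan 44.10° = 0.9691; the critical angle satisfies sin θ_c = n₂/n₁.
θ_c = arcsin(0.9691) = 75.71°.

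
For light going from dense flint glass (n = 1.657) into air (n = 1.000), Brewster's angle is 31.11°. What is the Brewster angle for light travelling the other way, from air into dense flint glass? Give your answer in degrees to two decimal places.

θ_B' ≈ 58.89°

Reversing the direction swaps n₁ and n₂, so tan θ_B' = 1/tan θ_B and θ_B' = 90° − θ_B.
Hence θ_B' = 90° − 31.11° = 58.89°.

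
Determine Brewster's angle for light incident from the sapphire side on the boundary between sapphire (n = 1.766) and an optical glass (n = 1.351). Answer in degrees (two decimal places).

Brewster's condition: tan θ_B = n₂/n₁ = 1.351/1.766 = 0.7650.
θ_B = arctan(0.7650) = 37.42°.

θ_B ≈ 37.42°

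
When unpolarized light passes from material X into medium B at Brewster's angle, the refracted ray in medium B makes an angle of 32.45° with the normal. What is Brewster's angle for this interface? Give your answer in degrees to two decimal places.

At Brewster's angle the reflected and refracted rays are perpendicular, so θ_B + θ_t = 90°.
θ_B = 90° − 32.45° = 57.55°.

θ_B ≈ 57.55°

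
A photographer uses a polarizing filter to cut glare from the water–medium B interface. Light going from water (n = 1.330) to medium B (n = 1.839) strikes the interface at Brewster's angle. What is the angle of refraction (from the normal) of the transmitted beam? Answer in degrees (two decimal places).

θ_t ≈ 35.88°

θ_B = arctan(n₂/n₁) = arctan(1.839/1.330) = 54.12°.
At Brewster's angle the reflected and refracted rays are perpendicular, so θ_t = 90° − θ_B = 90° − 54.12° = 35.88°.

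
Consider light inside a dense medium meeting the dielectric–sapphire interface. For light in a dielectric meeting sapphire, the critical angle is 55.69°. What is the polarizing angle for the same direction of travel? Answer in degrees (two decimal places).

sin θ_c = n₂/n₁, so n₂/n₁ = sin 55.69° = 0.8260.
Brewster: tan θ_B = n₂/n₁ = 0.8260.
θ_B = arctan(0.8260) = 39.56°.

θ_B ≈ 39.56°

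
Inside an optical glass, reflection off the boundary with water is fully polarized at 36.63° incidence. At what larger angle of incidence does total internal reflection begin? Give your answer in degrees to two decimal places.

θ_c ≈ 48.03°

From Brewster, n₂/n₁ = tan θ_B = tan 36.63° = 0.7435.
Then sin θ_c = n₂/n₁ = 0.7435, so θ_c = arcsin 0.7435 = 48.03°.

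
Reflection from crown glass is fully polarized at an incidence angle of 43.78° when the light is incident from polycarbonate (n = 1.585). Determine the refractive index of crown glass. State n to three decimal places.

n ≈ 1.519

Brewster's law: tan θ_B = n₂/n₁ (light incident in polycarbonate, refracted into crown glass).
n₂ = n₁ tan θ_B = 1.585 × tan 43.78° = 1.519.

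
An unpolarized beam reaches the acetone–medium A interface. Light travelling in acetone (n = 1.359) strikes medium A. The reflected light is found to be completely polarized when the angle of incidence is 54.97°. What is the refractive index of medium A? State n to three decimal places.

n ≈ 1.939

Full polarization of the reflected beam means tan θ_B = n₂/n₁, where n₁ is the incident medium (acetone).
n₂ = n₁ tan θ_B = 1.359 × tan 54.97° = 1.939.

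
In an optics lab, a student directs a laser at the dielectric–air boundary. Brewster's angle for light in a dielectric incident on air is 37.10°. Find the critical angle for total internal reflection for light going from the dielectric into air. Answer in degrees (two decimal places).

From Brewster, n₂/n₁ = tan θ_B = tan 37.10° = 0.7563.
Then sin θ_c = n₂/n₁ = 0.7563, so θ_c = arcsin 0.7563 = 49.14°.

θ_c ≈ 49.14°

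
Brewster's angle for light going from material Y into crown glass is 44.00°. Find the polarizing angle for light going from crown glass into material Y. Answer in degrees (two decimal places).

The two Brewster angles are complementary: θ_B' = 90° − θ_B = 90° − 44.00° = 46.00°.

θ_B' ≈ 46.00°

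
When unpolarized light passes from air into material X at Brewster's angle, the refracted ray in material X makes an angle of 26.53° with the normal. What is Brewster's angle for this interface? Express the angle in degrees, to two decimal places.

At Brewster's angle the reflected and refracted rays are perpendicular, so θ_B + θ_t = 90°.
So θ_B = 90° − θ_t = 90° − 26.53° = 63.47°.

θ_B ≈ 63.47°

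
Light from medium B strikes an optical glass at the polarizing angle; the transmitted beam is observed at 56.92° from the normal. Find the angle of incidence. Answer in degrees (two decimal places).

Brewster's condition makes the reflected and refracted beams perpendicular: θ_B + θ_t = 90°.
So θ_B = 90° − θ_t = 90° − 56.92° = 33.08°.

θ_B ≈ 33.08°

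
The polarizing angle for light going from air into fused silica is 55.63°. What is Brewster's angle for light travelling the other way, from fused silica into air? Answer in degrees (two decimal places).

Reversing the direction swaps n₁ and n₂, so tan θ_B' = 1/tan θ_B and θ_B' = 90° − θ_B.
Hence θ_B' = 90° − 55.63° = 34.37°.

θ_B' ≈ 34.37°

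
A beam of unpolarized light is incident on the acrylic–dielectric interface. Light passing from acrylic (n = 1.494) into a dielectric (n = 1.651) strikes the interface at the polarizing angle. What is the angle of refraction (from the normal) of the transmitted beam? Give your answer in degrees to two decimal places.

θ_t ≈ 42.14°

tan θ_B = n₂/n₁ = 1.651/1.494 = 1.1051, so θ_B = 47.86°.
Since θ_B + θ_t = 90° at Brewster incidence, θ_t = 90° − 47.86° = 42.14°.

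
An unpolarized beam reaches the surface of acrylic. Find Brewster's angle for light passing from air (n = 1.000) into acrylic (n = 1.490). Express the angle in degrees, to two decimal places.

tan θ_B = n₂/n₁ = 1.490/1.000 = 1.4900. Taking the arctangent, θ_B = 56.13°.

θ_B ≈ 56.13°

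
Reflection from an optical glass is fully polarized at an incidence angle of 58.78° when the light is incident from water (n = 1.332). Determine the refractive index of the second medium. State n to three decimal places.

Brewster's law: tan θ_B = n₂/n₁ (light incident in water, refracted into an optical glass).
n₂ = n₁ tan θ_B = 1.332 × tan 58.78° = 2.198.

n ≈ 2.198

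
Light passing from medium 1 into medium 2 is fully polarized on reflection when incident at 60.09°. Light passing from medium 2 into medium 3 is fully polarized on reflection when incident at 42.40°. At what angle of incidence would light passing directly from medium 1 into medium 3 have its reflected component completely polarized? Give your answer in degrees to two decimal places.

θ_B ≈ 57.79°

n₂/n₁ = tan 60.09° = 1.7384 and n₃/n₂ = tan 42.40° = 0.9131.
Multiplying, n₃/n₁ = 1.7384 × 0.9131 = 1.5873, and θ_B(1→3) = arctan 1.5873 = 57.79°.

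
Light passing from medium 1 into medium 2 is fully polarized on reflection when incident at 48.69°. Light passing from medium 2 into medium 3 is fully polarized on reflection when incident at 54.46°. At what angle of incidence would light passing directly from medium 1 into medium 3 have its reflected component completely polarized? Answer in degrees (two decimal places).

n₂/n₁ = tan 48.69° = 1.1379 and n₃/n₂ = tan 54.46° = 1.3999.
Multiplying, n₃/n₁ = 1.1379 × 1.3999 = 1.5929, and θ_B(1→3) = arctan 1.5929 = 57.88°.

θ_B ≈ 57.88°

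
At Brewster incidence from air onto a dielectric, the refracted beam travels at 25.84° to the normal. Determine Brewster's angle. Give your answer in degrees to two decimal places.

At Brewster's angle the reflected and refracted rays are perpendicular, so θ_B + θ_t = 90°.
So θ_B = 90° − θ_t = 90° − 25.84° = 64.16°.

θ_B ≈ 64.16°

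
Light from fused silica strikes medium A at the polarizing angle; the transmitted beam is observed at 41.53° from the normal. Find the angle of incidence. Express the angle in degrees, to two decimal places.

θ_B ≈ 48.47°

Since the reflected and refracted rays are at right angles at the polarizing angle, θ_B + θ_t = 90°.
So θ_B = 90° − θ_t = 90° − 41.53° = 48.47°.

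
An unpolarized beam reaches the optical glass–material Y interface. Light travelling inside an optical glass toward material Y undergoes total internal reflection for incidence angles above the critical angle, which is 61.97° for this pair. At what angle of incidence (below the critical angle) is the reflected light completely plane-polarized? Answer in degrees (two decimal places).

sin θ_c = n₂/n₁, so n₂/n₁ = sin 61.97° = 0.8827.
Brewster: tan θ_B = n₂/n₁ = 0.8827.
θ_B = arctan(0.8827) = 41.43°.

θ_B ≈ 41.43°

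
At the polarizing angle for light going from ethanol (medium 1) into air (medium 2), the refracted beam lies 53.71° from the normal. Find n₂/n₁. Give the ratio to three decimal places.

n₂/n₁ ≈ 0.734

At Brewster incidence θ_B = 90° − θ_t = 90° − 53.71° = 36.29°.
Then n₂/n₁ = tan θ_B = tan 36.29° = 0.734.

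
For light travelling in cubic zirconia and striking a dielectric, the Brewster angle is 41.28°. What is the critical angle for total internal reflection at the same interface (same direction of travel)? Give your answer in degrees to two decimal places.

n₂/n₁ = tan 41.28° = 0.8779; the critical angle satisfies sin θ_c = n₂/n₁.
θ_c = arcsin(0.8779) = 61.39°.

θ_c ≈ 61.39°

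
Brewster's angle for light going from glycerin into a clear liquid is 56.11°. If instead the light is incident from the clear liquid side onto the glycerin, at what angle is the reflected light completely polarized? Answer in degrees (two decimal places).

θ_B' ≈ 33.89°

The two Brewster angles are complementary: θ_B' = 90° − θ_B = 90° − 56.11° = 33.89°.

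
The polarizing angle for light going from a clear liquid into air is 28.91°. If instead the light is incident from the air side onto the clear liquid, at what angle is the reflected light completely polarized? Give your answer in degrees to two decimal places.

Reversing the direction swaps n₁ and n₂, so tan θ_B' = 1/tan θ_B and θ_B' = 90° − θ_B.
Hence θ_B' = 90° − 28.91° = 61.09°.

θ_B' ≈ 61.09°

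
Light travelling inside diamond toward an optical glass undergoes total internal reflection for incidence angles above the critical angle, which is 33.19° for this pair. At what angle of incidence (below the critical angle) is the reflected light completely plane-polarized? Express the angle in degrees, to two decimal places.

θ_B ≈ 28.70°

sin θ_c = n₂/n₁, so n₂/n₁ = sin 33.19° = 0.5474.
Brewster: tan θ_B = n₂/n₁ = 0.5474.
θ_B = arctan(0.5474) = 28.70°.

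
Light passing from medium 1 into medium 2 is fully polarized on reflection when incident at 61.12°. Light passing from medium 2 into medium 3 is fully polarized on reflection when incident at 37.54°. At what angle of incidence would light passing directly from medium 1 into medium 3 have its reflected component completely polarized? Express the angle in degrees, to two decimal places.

θ_B ≈ 54.33°

tan θ_B(1→2) = n₂/n₁ = tan 61.12° = 1.8130.
tan θ_B(2→3) = n₃/n₂ = tan 37.54° = 0.7684.
Multiplying, n₃/n₁ = 1.8130 × 0.7684 = 1.3932, and θ_B(1→3) = arctan 1.3932 = 54.33°.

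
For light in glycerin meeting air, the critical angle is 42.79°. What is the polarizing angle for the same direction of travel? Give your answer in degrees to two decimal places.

At the critical angle sin θ_c = n₂/n₁, giving n₂/n₁ = sin 42.79° = 0.6793.
Then tan θ_B = n₂/n₁ = 0.6793, so θ_B = arctan 0.6793 = 34.19°.

θ_B ≈ 34.19°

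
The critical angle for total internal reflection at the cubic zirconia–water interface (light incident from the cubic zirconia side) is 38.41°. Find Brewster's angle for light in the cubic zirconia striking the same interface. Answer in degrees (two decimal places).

sin θ_c = n₂/n₁, so n₂/n₁ = sin 38.41° = 0.6213.
Brewster: tan θ_B = n₂/n₁ = 0.6213.
θ_B = arctan(0.6213) = 31.85°.

θ_B ≈ 31.85°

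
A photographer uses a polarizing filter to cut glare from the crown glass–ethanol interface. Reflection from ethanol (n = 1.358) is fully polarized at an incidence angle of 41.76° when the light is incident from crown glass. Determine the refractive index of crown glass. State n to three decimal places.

n ≈ 1.521

At the Brewster angle, tan θ_B = n₂/n₁ with n₁ on the incident side (crown glass) and n₂ on the transmitted side (ethanol).
n₁ = n₂ / tan θ_B = 1.358 / tan 41.76° = 1.521.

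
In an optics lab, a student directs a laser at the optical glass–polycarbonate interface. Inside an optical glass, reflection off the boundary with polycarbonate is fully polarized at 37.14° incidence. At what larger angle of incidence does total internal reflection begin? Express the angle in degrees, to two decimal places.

θ_c ≈ 49.23°

From Brewster, n₂/n₁ = tan θ_B = tan 37.14° = 0.7574.
Then sin θ_c = n₂/n₁ = 0.7574, so θ_c = arcsin 0.7574 = 49.23°.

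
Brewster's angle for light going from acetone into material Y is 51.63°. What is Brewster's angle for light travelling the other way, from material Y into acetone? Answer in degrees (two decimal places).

The two Brewster angles are complementary: θ_B' = 90° − θ_B = 90° − 51.63° = 38.37°.

θ_B' ≈ 38.37°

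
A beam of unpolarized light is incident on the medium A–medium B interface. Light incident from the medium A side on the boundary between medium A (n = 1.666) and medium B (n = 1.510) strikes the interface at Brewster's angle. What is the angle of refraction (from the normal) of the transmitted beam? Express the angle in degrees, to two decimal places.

First find Brewster's angle: tan θ_B = 1.510/1.666 = 0.9064, giving θ_B = 42.19°.
The refracted ray is perpendicular to the reflected ray, so θ_t = 90° − θ_B = 47.81°.

θ_t ≈ 47.81°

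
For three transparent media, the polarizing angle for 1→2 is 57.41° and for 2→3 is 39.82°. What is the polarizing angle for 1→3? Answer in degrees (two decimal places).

θ_B ≈ 52.52°

n₂/n₁ = tan 57.41° = 1.5643 and n₃/n₂ = tan 39.82° = 0.8338.
Multiplying, n₃/n₁ = 1.5643 × 0.8338 = 1.3042, and θ_B(1→3) = arctan 1.3042 = 52.52°.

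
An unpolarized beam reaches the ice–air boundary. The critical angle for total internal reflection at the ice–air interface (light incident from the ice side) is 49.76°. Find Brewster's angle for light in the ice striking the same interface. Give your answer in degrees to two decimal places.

θ_B ≈ 37.36°

sin θ_c = n₂/n₁, so n₂/n₁ = sin 49.76° = 0.7633.
Brewster: tan θ_B = n₂/n₁ = 0.7633.
θ_B = arctan(0.7633) = 37.36°.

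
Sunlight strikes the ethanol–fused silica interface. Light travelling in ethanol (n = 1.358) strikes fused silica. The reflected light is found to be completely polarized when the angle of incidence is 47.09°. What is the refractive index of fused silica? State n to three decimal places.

At Brewster's angle, tan θ_B = n₂/n₁ with n₁ on the incident side (ethanol) and n₂ on the transmitted side (fused silica).
n₂ = n₁ tan θ_B = 1.358 × tan 47.09° = 1.461.

n ≈ 1.461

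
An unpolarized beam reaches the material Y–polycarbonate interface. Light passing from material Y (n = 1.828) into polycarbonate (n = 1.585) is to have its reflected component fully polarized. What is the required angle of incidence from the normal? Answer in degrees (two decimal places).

θ_B ≈ 40.93°

The reflected p-component vanishes when tan θ_B = n₂/n₁.
tan θ_B = n₂/n₁ = 1.585/1.828 = 0.8671.
So θ_B = arctan 0.8671 = 40.93°.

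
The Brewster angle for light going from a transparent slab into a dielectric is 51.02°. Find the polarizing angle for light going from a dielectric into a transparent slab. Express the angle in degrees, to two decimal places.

The two Brewster angles are complementary: θ_B' = 90° − θ_B = 90° − 51.02° = 38.98°.

θ_B' ≈ 38.98°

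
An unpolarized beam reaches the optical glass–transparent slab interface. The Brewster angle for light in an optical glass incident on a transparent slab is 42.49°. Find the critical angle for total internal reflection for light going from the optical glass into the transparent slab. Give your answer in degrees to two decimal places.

θ_c ≈ 66.35°

n₂/n₁ = tan 42.49° = 0.9160; the critical angle satisfies sin θ_c = n₂/n₁.
θ_c = arcsin(0.9160) = 66.35°.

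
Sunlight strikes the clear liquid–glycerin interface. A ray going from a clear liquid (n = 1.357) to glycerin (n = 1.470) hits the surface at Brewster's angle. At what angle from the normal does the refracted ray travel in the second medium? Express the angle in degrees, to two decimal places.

tan θ_B = n₂/n₁ = 1.470/1.357 = 1.0833, so θ_B = 47.29°.
Since θ_B + θ_t = 90° at Brewster incidence, θ_t = 90° − 47.29° = 42.71°.

θ_t ≈ 42.71°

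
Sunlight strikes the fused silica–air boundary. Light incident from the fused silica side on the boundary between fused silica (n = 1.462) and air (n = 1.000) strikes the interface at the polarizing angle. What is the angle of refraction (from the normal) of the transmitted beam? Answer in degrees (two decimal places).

θ_B = arctan(n₂/n₁) = arctan(1.000/1.462) = 34.37°.
At Brewster's angle the reflected and refracted rays are perpendicular, so θ_t = 90° − θ_B = 90° − 34.37° = 55.63°.

θ_t ≈ 55.63°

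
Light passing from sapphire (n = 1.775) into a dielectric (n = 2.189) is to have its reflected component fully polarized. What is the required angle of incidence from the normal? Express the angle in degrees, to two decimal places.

Here n₂/n₁ = 2.189/1.775 = 1.2332, and Brewster's law gives tan θ_B = n₂/n₁.
θ_B = arctan(1.2332) = 50.96°.

θ_B ≈ 50.96°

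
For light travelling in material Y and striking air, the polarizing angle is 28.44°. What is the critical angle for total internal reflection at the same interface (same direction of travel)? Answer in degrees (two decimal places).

θ_c ≈ 32.79°

From Brewster, n₂/n₁ = tan θ_B = tan 28.44° = 0.5416.
Then sin θ_c = n₂/n₁ = 0.5416, so θ_c = arcsin 0.5416 = 32.79°.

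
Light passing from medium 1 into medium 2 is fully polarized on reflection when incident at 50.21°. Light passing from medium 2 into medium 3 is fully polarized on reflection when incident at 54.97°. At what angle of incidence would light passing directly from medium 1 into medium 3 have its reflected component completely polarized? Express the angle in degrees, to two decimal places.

θ_B ≈ 59.72°

n₂/n₁ = tan 50.21° = 1.2007 and n₃/n₂ = tan 54.97° = 1.4266.
So n₃/n₁ = (n₂/n₁)(n₃/n₂) = 1.2007 × 1.4266 = 1.7128.
θ_B(1→3) = arctan(1.7128) = 59.72°.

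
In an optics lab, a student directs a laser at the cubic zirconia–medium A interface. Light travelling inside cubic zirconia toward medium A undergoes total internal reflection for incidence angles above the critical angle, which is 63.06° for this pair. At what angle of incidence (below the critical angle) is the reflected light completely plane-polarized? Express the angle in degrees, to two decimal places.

θ_B ≈ 41.72°

At the critical angle sin θ_c = n₂/n₁, giving n₂/n₁ = sin 63.06° = 0.8915.
Then tan θ_B = n₂/n₁ = 0.8915, so θ_B = arctan 0.8915 = 41.72°.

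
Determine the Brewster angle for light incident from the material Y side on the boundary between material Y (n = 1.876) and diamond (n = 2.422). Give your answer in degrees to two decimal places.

θ_B ≈ 52.24°

Brewster's condition: tan θ_B = n₂/n₁ = 2.422/1.876 = 1.2910.
θ_B = arctan(1.2910) = 52.24°.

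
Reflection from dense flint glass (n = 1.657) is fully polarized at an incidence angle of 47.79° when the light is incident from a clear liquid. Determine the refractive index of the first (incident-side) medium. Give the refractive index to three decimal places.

n ≈ 1.503

Full polarization of the reflected beam means tan θ_B = n₂/n₁, where n₁ is the incident medium (a clear liquid).
n₁ = n₂ / tan θ_B = 1.657 / tan 47.79° = 1.503.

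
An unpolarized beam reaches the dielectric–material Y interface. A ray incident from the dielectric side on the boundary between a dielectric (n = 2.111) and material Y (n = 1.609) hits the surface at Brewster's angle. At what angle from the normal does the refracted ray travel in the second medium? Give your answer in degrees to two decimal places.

θ_t ≈ 52.69°

tan θ_B = n₂/n₁ = 1.609/2.111 = 0.7622, so θ_B = 37.31°.
At Brewster's angle the reflected and refracted rays are perpendicular, so θ_t = 90° − θ_B = 90° − 37.31° = 52.69°.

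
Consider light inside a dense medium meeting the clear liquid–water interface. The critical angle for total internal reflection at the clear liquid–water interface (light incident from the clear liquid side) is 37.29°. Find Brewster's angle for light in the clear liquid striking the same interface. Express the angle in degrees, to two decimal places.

θ_B ≈ 31.21°

At the critical angle sin θ_c = n₂/n₁, giving n₂/n₁ = sin 37.29° = 0.6058.
Then tan θ_B = n₂/n₁ = 0.6058, so θ_B = arctan 0.6058 = 31.21°.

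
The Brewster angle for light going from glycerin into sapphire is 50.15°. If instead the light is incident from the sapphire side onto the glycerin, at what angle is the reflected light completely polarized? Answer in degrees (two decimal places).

θ_B' ≈ 39.85°

tan θ_B' = n₁/n₂ = 1/tan θ_B, so θ_B' = 90° − θ_B.
θ_B' = 90° − 50.15° = 39.85°.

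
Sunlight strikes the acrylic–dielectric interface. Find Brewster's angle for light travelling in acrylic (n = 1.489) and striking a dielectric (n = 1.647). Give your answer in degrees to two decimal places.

tan θ_B = n₂/n₁ = 1.647/1.489 = 1.1061.
So θ_B = arctan 1.1061 = 47.88°.

θ_B ≈ 47.88°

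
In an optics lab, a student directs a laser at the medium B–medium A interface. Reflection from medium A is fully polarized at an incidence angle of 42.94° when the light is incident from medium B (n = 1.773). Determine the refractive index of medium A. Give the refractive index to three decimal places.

n ≈ 1.650

At the Brewster angle, tan θ_B = n₂/n₁ with n₁ on the incident side (medium B) and n₂ on the transmitted side (medium A).
n₂ = n₁ tan θ_B = 1.773 × tan 42.94° = 1.650.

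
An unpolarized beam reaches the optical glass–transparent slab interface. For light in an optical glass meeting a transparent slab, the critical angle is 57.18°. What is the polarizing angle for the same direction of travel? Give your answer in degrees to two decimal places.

θ_B ≈ 40.04°

n₂/n₁ = sin θ_c = sin 57.18° = 0.8404.
tan θ_B equals the same ratio, so θ_B = arctan(0.8404) = 40.04°.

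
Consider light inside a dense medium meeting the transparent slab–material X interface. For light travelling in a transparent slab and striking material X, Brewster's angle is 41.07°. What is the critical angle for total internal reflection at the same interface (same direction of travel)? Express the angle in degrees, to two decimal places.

From Brewster, n₂/n₁ = tan θ_B = tan 41.07° = 0.8714.
Then sin θ_c = n₂/n₁ = 0.8714, so θ_c = arcsin 0.8714 = 60.63°.

θ_c ≈ 60.63°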